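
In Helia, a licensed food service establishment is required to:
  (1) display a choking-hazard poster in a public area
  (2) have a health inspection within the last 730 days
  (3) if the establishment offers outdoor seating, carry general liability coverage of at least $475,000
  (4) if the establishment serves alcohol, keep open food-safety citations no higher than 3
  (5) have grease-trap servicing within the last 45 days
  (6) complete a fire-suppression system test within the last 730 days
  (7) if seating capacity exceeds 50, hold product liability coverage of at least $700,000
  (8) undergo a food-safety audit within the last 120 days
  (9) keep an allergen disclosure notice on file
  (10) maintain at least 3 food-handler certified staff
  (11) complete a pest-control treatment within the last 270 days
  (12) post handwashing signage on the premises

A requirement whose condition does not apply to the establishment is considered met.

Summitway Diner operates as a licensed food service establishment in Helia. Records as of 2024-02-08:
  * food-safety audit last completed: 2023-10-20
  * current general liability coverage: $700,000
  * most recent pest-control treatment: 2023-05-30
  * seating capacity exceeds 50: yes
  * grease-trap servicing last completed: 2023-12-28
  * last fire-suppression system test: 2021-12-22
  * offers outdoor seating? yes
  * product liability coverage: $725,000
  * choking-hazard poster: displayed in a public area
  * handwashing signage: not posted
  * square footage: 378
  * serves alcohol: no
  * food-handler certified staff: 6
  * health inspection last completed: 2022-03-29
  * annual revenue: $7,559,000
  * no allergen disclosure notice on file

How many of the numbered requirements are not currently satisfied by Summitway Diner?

1. choking-hazard poster present → met
2. health inspection 681 days ago vs limit 730 → met
3. condition 'offers outdoor seating' holds; general liability coverage $700,000 ≥ $475,000 → met
4. condition 'serves alcohol' does not hold → requirement n/a → met
5. grease-trap servicing 42 days ago vs limit 45 → met
6. fire-suppression system test 778 days ago vs limit 730 → not met
7. condition 'seating capacity exceeds 50' holds; product liability coverage $725,000 ≥ $700,000 → met
8. food-safety audit 111 days ago vs limit 120 → met
9. allergen disclosure notice absent → not met
10. food-handler certified staff 6 ≥ 3 → met
11. pest-control treatment 254 days ago vs limit 270 → met
12. handwashing signage absent → not met
Not met: 3 of 12

3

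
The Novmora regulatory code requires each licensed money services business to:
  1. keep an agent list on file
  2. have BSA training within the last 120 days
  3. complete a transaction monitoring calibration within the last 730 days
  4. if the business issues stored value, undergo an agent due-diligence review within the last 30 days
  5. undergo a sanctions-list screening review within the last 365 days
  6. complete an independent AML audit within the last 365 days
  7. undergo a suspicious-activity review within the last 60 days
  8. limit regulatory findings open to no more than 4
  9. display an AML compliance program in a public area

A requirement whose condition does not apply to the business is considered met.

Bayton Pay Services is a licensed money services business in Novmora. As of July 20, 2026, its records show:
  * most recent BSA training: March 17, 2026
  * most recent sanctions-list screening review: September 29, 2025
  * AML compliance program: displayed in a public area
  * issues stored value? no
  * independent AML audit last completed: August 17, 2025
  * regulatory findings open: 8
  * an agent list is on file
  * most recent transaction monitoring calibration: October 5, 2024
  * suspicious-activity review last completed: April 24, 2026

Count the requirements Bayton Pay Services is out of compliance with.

1. agent list present → met
2. BSA training 125 days ago vs limit 120 → not met
3. transaction monitoring calibration 653 days ago vs limit 730 → met
4. condition 'issues stored value' does not hold → requirement n/a → met
5. sanctions-list screening review 294 days ago vs limit 365 → met
6. independent AML audit 337 days ago vs limit 365 → met
7. suspicious-activity review 87 days ago vs limit 60 → not met
8. regulatory findings open 8 > 4 → not met
9. AML compliance program present → met
Not met: 3 of 9

3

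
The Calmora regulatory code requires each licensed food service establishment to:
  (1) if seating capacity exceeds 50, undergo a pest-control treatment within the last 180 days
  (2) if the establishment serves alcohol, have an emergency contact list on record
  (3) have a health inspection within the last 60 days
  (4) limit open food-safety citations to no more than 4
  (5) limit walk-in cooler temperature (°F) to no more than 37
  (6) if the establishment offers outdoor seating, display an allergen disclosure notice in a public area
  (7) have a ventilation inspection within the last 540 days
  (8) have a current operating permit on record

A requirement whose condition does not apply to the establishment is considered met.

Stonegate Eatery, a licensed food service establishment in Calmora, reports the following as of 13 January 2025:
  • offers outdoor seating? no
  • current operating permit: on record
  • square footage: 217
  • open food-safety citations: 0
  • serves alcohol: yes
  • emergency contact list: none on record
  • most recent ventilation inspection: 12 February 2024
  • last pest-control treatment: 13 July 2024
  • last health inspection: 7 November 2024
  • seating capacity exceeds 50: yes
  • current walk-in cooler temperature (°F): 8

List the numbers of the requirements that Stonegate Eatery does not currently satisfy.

1. condition 'seating capacity exceeds 50' holds; pest-control treatment 184 days ago vs limit 180 → not met
2. condition 'serves alcohol' holds; emergency contact list absent → not met
3. health inspection 67 days ago vs limit 60 → not met
4. open food-safety citations 0 ≤ 4 → met
5. walk-in cooler temperature (°F) 8 ≤ 37 → met
6. condition 'offers outdoor seating' does not hold → requirement n/a → met
7. ventilation inspection 336 days ago vs limit 540 → met
8. current operating permit present → met
Not met: 1, 2, 3

1, 2, 3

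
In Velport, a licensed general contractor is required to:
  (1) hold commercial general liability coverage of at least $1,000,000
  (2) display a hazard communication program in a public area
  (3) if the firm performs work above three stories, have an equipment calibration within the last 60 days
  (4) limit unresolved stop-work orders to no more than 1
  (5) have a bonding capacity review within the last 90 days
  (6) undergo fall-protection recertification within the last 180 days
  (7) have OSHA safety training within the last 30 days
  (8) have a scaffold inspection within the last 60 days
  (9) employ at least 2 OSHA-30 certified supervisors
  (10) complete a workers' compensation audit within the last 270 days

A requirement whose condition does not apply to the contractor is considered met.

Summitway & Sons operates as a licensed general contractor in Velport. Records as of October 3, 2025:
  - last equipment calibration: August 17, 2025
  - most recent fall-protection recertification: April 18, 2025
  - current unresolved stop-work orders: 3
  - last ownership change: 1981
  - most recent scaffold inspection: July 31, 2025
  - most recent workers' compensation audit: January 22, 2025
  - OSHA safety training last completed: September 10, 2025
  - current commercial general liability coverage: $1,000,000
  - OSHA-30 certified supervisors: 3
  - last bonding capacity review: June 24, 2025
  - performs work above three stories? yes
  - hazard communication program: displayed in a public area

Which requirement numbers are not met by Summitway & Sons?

4, 5, 8

1. commercial general liability coverage $1,000,000 ≥ $1,000,000 → met
2. hazard communication program present → met
3. condition 'performs work above three stories' holds; equipment calibration 47 days ago vs limit 60 → met
4. unresolved stop-work orders 3 > 1 → not met
5. bonding capacity review 101 days ago vs limit 90 → not met
6. fall-protection recertification 168 days ago vs limit 180 → met
7. OSHA safety training 23 days ago vs limit 30 → met
8. scaffold inspection 64 days ago vs limit 60 → not met
9. OSHA-30 certified supervisors 3 ≥ 2 → met
10. workers' compensation audit 254 days ago vs limit 270 → met
Not met: 4, 5, 8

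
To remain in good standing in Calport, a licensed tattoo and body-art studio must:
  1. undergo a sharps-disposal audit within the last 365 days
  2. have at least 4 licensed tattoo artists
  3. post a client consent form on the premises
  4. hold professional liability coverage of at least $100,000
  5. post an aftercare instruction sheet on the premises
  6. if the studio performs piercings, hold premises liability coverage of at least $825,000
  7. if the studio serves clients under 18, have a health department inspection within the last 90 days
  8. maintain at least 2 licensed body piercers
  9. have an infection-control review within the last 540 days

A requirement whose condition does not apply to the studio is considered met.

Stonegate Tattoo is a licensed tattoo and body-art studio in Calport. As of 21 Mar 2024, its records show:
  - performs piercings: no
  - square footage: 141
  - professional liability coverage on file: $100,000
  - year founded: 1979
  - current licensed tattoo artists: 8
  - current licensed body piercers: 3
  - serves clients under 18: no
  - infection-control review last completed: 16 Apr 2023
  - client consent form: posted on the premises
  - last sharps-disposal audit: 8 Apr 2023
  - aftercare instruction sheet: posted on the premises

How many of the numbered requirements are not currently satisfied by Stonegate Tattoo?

0

1. sharps-disposal audit 348 days ago vs limit 365 → met
2. licensed tattoo artists 8 ≥ 4 → met
3. client consent form present → met
4. professional liability coverage $100,000 ≥ $100,000 → met
5. aftercare instruction sheet present → met
6. condition 'performs piercings' does not hold → requirement n/a → met
7. condition 'serves clients under 18' does not hold → requirement n/a → met
8. licensed body piercers 3 ≥ 2 → met
9. infection-control review 340 days ago vs limit 540 → met
Not met: 0 of 9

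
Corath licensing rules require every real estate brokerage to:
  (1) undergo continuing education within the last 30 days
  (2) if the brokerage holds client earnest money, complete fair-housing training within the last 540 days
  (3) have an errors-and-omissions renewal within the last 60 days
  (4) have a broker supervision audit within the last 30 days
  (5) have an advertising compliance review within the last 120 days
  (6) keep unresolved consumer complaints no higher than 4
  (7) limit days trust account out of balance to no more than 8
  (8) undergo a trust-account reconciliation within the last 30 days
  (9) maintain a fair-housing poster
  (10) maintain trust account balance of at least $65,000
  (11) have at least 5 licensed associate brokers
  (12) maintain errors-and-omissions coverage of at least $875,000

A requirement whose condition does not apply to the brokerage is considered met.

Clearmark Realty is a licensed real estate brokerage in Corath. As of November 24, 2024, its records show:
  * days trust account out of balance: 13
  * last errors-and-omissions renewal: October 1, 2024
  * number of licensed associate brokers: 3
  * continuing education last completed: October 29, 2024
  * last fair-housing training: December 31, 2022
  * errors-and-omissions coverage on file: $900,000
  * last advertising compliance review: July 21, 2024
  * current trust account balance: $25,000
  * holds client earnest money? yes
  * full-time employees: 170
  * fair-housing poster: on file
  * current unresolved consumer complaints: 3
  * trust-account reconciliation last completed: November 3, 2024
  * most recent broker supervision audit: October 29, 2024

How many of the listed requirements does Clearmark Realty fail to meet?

1. continuing education 26 days ago vs limit 30 → met
2. condition 'holds client earnest money' holds; fair-housing training 694 days ago vs limit 540 → not met
3. errors-and-omissions renewal 54 days ago vs limit 60 → met
4. broker supervision audit 26 days ago vs limit 30 → met
5. advertising compliance review 126 days ago vs limit 120 → not met
6. unresolved consumer complaints 3 ≤ 4 → met
7. days trust account out of balance 13 > 8 → not met
8. trust-account reconciliation 21 days ago vs limit 30 → met
9. fair-housing poster present → met
10. trust account balance $25,000 < $65,000 → not met
11. licensed associate brokers 3 < 5 → not met
12. errors-and-omissions coverage $900,000 ≥ $875,000 → met
Not met: 5 of 12

5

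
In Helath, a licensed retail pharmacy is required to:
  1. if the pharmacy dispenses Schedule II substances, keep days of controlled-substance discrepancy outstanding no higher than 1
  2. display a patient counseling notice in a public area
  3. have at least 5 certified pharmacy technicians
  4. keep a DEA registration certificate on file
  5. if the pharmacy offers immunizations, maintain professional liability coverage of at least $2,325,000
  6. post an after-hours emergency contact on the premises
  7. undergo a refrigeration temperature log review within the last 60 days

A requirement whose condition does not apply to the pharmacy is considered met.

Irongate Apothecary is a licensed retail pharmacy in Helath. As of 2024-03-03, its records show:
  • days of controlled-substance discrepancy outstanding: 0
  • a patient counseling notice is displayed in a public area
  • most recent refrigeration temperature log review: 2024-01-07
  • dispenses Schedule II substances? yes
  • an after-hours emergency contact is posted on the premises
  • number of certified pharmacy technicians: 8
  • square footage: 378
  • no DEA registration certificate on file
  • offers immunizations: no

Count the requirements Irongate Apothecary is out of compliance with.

1

1. condition 'dispenses Schedule II substances' holds; days of controlled-substance discrepancy outstanding 0 ≤ 1 → met
2. patient counseling notice present → met
3. certified pharmacy technicians 8 ≥ 5 → met
4. DEA registration certificate absent → not met
5. condition 'offers immunizations' does not hold → requirement n/a → met
6. after-hours emergency contact present → met
7. refrigeration temperature log review 56 days ago vs limit 60 → met
Not met: 1 of 7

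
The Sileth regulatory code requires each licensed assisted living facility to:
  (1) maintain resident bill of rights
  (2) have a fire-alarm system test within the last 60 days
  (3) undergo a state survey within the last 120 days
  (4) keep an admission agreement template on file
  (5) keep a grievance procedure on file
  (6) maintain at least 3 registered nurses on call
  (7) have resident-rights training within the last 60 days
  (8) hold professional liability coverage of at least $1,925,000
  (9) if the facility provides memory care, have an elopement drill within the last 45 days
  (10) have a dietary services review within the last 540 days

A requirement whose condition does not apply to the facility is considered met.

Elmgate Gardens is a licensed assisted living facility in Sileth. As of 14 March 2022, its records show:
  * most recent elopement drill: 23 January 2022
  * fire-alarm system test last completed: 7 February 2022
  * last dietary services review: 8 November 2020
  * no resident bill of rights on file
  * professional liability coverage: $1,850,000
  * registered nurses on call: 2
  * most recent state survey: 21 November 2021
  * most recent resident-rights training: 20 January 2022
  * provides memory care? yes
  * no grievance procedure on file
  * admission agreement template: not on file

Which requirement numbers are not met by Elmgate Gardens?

1. resident bill of rights absent → not met
2. fire-alarm system test 35 days ago vs limit 60 → met
3. state survey 113 days ago vs limit 120 → met
4. admission agreement template absent → not met
5. grievance procedure absent → not met
6. registered nurses on call 2 < 3 → not met
7. resident-rights training 53 days ago vs limit 60 → met
8. professional liability coverage $1,850,000 < $1,925,000 → not met
9. condition 'provides memory care' holds; elopement drill 50 days ago vs limit 45 → not met
10. dietary services review 491 days ago vs limit 540 → met
Not met: 1, 4, 5, 6, 8, 9

1, 4, 5, 6, 8, 9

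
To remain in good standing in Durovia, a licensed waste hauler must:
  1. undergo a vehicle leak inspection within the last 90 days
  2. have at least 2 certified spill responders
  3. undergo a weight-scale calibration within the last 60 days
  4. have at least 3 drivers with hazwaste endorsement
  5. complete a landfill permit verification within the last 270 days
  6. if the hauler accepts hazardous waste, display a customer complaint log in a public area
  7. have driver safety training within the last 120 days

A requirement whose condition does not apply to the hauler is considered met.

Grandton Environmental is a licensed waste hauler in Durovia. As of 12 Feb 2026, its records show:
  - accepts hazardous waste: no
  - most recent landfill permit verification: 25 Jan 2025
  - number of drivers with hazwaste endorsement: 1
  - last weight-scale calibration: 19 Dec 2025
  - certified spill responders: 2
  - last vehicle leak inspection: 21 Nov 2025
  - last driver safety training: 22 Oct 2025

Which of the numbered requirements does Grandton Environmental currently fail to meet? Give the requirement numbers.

4, 5

1. vehicle leak inspection 83 days ago vs limit 90 → met
2. certified spill responders 2 ≥ 2 → met
3. weight-scale calibration 55 days ago vs limit 60 → met
4. drivers with hazwaste endorsement 1 < 3 → not met
5. landfill permit verification 383 days ago vs limit 270 → not met
6. condition 'accepts hazardous waste' does not hold → requirement n/a → met
7. driver safety training 113 days ago vs limit 120 → met
Not met: 4, 5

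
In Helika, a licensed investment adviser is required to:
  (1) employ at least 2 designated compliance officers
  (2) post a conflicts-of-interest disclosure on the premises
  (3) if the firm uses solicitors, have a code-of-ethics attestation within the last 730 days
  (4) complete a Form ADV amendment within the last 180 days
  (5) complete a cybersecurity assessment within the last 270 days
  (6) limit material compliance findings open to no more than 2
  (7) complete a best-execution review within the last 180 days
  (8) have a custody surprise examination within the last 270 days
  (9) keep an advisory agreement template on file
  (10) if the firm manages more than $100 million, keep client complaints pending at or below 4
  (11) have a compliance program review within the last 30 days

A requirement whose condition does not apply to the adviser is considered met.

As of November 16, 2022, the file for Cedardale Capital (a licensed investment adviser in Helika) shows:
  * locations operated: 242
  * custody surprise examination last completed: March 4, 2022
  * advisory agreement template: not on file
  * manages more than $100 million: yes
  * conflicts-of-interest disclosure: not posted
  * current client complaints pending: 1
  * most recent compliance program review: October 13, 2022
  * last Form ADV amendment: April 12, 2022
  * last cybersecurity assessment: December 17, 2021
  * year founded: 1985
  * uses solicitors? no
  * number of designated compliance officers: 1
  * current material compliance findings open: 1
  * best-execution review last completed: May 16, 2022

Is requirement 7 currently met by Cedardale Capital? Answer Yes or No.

7. best-execution review 184 days ago vs limit 180 → not met

No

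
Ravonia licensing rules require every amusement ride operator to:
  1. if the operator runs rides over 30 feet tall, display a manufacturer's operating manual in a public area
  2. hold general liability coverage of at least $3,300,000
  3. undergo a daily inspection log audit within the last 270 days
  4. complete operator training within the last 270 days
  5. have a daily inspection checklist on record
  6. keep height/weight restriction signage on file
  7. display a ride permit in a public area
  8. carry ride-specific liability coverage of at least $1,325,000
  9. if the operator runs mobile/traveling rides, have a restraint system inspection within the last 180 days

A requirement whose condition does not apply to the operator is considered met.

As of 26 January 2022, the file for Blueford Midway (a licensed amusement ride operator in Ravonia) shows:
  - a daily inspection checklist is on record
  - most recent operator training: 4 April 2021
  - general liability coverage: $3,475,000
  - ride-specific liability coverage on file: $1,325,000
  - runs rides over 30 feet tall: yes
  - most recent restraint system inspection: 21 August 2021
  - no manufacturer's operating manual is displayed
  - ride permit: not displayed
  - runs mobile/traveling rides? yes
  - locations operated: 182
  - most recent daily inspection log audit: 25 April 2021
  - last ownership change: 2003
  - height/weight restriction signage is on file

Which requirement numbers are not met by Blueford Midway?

1. condition 'runs rides over 30 feet tall' holds; manufacturer's operating manual absent → not met
2. general liability coverage $3,475,000 ≥ $3,300,000 → met
3. daily inspection log audit 276 days ago vs limit 270 → not met
4. operator training 297 days ago vs limit 270 → not met
5. daily inspection checklist present → met
6. height/weight restriction signage present → met
7. ride permit absent → not met
8. ride-specific liability coverage $1,325,000 ≥ $1,325,000 → met
9. condition 'runs mobile/traveling rides' holds; restraint system inspection 158 days ago vs limit 180 → met
Not met: 1, 3, 4, 7

1, 3, 4, 7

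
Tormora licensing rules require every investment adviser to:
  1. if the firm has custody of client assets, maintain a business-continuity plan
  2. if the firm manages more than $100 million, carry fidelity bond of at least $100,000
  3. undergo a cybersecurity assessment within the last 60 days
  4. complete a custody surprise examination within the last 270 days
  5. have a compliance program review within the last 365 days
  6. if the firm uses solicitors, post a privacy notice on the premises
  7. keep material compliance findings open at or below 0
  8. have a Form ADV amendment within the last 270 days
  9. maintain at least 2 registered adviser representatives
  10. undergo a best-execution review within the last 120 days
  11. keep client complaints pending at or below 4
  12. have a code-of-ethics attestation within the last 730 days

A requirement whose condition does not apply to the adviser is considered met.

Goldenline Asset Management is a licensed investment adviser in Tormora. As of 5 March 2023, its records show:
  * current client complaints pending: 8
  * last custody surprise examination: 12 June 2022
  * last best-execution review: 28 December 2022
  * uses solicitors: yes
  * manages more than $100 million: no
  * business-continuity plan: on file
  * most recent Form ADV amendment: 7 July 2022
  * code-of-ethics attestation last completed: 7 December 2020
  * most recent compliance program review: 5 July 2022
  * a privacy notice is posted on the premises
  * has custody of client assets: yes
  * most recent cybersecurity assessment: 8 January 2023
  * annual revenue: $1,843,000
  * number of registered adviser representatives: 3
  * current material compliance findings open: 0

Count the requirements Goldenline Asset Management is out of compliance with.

2

1. condition 'has custody of client assets' holds; business-continuity plan present → met
2. condition 'manages more than $100 million' does not hold → requirement n/a → met
3. cybersecurity assessment 56 days ago vs limit 60 → met
4. custody surprise examination 266 days ago vs limit 270 → met
5. compliance program review 243 days ago vs limit 365 → met
6. condition 'uses solicitors' holds; privacy notice present → met
7. material compliance findings open 0 ≤ 0 → met
8. Form ADV amendment 241 days ago vs limit 270 → met
9. registered adviser representatives 3 ≥ 2 → met
10. best-execution review 67 days ago vs limit 120 → met
11. client complaints pending 8 > 4 → not met
12. code-of-ethics attestation 818 days ago vs limit 730 → not met
Not met: 2 of 12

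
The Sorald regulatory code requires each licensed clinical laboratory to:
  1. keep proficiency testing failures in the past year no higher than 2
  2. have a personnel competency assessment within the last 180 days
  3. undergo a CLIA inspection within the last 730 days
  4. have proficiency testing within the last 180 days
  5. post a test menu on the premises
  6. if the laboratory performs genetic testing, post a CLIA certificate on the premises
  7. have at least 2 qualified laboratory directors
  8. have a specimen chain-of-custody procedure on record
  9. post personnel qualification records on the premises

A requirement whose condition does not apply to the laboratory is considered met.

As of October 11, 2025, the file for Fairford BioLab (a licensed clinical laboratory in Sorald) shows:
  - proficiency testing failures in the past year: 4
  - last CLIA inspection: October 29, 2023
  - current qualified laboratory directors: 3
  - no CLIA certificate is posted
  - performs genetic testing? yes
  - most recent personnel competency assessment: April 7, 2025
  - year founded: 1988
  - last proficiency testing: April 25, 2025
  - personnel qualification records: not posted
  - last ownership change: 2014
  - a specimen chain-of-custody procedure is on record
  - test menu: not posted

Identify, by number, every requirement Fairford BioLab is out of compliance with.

1, 2, 5, 6, 9

1. proficiency testing failures in the past year 4 > 2 → not met
2. personnel competency assessment 187 days ago vs limit 180 → not met
3. CLIA inspection 713 days ago vs limit 730 → met
4. proficiency testing 169 days ago vs limit 180 → met
5. test menu absent → not met
6. condition 'performs genetic testing' holds; CLIA certificate absent → not met
7. qualified laboratory directors 3 ≥ 2 → met
8. specimen chain-of-custody procedure present → met
9. personnel qualification records absent → not met
Not met: 1, 2, 5, 6, 9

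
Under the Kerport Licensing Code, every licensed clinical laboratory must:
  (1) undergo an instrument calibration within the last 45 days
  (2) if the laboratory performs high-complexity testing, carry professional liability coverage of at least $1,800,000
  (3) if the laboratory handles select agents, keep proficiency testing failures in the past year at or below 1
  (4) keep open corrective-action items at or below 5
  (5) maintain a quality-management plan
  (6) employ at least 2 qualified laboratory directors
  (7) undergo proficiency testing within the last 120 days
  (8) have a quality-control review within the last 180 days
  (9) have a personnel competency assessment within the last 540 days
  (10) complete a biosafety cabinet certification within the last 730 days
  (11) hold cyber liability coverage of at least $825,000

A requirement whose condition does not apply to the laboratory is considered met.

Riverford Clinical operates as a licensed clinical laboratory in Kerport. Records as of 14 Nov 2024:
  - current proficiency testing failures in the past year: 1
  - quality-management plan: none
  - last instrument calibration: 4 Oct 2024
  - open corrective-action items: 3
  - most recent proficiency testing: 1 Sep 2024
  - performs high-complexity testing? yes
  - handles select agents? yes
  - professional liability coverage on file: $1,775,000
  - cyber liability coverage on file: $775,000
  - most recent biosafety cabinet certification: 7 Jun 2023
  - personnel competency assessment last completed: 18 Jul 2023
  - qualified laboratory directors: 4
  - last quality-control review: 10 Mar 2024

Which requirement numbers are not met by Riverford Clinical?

1. instrument calibration 41 days ago vs limit 45 → met
2. condition 'performs high-complexity testing' holds; professional liability coverage $1,775,000 < $1,800,000 → not met
3. condition 'handles select agents' holds; proficiency testing failures in the past year 1 ≤ 1 → met
4. open corrective-action items 3 ≤ 5 → met
5. quality-management plan absent → not met
6. qualified laboratory directors 4 ≥ 2 → met
7. proficiency testing 74 days ago vs limit 120 → met
8. quality-control review 249 days ago vs limit 180 → not met
9. personnel competency assessment 485 days ago vs limit 540 → met
10. biosafety cabinet certification 526 days ago vs limit 730 → met
11. cyber liability coverage $775,000 < $825,000 → not met
Not met: 2, 5, 8, 11

2, 5, 8, 11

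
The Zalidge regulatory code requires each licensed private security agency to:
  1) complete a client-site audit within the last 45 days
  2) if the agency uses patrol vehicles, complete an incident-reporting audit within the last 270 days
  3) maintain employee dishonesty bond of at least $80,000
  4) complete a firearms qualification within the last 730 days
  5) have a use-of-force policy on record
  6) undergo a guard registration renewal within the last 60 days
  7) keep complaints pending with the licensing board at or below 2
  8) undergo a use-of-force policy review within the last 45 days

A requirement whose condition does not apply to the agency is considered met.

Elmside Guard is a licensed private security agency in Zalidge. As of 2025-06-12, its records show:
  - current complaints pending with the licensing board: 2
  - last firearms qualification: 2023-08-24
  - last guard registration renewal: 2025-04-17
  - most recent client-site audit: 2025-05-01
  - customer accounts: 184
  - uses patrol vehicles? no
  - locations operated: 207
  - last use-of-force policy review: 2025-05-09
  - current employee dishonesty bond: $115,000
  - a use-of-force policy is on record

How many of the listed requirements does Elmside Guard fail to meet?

1. client-site audit 42 days ago vs limit 45 → met
2. condition 'uses patrol vehicles' does not hold → requirement n/a → met
3. employee dishonesty bond $115,000 ≥ $80,000 → met
4. firearms qualification 658 days ago vs limit 730 → met
5. use-of-force policy present → met
6. guard registration renewal 56 days ago vs limit 60 → met
7. complaints pending with the licensing board 2 ≤ 2 → met
8. use-of-force policy review 34 days ago vs limit 45 → met
Not met: 0 of 8

0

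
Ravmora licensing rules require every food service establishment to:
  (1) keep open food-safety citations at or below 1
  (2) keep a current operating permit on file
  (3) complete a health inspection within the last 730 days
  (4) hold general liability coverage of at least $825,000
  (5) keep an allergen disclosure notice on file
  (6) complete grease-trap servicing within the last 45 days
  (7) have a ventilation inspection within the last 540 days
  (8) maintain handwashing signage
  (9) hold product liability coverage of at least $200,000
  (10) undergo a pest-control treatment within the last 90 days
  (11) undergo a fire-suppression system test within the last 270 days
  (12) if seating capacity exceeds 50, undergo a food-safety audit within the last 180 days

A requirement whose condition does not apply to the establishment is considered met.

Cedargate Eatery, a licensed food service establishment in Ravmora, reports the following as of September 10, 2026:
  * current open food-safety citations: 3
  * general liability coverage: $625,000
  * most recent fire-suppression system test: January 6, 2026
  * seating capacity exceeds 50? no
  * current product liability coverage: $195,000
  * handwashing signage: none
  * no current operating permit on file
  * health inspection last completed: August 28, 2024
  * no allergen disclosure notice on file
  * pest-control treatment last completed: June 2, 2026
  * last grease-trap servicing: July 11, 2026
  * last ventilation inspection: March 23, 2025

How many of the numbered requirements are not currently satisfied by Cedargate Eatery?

9

1. open food-safety citations 3 > 1 → not met
2. current operating permit absent → not met
3. health inspection 743 days ago vs limit 730 → not met
4. general liability coverage $625,000 < $825,000 → not met
5. allergen disclosure notice absent → not met
6. grease-trap servicing 61 days ago vs limit 45 → not met
7. ventilation inspection 536 days ago vs limit 540 → met
8. handwashing signage absent → not met
9. product liability coverage $195,000 < $200,000 → not met
10. pest-control treatment 100 days ago vs limit 90 → not met
11. fire-suppression system test 247 days ago vs limit 270 → met
12. condition 'seating capacity exceeds 50' does not hold → requirement n/a → met
Not met: 9 of 12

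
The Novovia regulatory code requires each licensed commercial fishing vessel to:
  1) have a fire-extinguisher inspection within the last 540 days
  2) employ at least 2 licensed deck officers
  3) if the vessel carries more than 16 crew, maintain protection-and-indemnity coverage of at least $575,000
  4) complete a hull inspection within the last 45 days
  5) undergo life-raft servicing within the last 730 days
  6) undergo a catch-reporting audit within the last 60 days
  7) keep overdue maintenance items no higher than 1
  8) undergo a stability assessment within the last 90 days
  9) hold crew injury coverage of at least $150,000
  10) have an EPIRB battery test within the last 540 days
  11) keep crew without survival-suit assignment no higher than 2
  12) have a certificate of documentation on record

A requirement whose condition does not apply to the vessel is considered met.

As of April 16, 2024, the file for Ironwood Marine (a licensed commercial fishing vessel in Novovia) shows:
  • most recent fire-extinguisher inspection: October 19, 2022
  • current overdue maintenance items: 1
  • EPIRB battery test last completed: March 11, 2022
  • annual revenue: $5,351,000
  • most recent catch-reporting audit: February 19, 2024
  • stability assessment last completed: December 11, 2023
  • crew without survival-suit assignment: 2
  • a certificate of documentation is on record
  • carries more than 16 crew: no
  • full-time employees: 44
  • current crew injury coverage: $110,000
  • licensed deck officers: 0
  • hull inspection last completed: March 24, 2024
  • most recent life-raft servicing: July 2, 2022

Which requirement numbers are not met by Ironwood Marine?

1, 2, 8, 9, 10

1. fire-extinguisher inspection 545 days ago vs limit 540 → not met
2. licensed deck officers 0 < 2 → not met
3. condition 'carries more than 16 crew' does not hold → requirement n/a → met
4. hull inspection 23 days ago vs limit 45 → met
5. life-raft servicing 654 days ago vs limit 730 → met
6. catch-reporting audit 57 days ago vs limit 60 → met
7. overdue maintenance items 1 ≤ 1 → met
8. stability assessment 127 days ago vs limit 90 → not met
9. crew injury coverage $110,000 < $150,000 → not met
10. EPIRB battery test 767 days ago vs limit 540 → not met
11. crew without survival-suit assignment 2 ≤ 2 → met
12. certificate of documentation present → met
Not met: 1, 2, 8, 9, 10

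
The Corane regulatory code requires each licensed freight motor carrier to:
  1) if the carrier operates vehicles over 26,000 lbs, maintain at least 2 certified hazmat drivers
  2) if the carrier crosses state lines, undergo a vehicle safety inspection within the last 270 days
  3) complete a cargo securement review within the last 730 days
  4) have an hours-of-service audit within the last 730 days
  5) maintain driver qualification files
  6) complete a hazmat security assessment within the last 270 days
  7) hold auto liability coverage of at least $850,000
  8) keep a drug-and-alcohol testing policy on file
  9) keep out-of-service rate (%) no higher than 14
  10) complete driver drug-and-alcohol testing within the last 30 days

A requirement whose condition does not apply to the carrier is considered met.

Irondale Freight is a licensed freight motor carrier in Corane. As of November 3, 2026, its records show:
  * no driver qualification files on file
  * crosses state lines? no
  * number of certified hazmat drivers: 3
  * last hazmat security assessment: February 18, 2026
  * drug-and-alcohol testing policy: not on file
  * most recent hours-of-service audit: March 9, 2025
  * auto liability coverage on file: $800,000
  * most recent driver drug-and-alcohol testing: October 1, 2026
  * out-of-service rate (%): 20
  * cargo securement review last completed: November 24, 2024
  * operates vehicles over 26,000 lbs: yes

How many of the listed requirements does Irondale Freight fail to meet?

1. condition 'operates vehicles over 26,000 lbs' holds; certified hazmat drivers 3 ≥ 2 → met
2. condition 'crosses state lines' does not hold → requirement n/a → met
3. cargo securement review 709 days ago vs limit 730 → met
4. hours-of-service audit 604 days ago vs limit 730 → met
5. driver qualification files absent → not met
6. hazmat security assessment 258 days ago vs limit 270 → met
7. auto liability coverage $800,000 < $850,000 → not met
8. drug-and-alcohol testing policy absent → not met
9. out-of-service rate (%) 20 > 14 → not met
10. driver drug-and-alcohol testing 33 days ago vs limit 30 → not met
Not met: 5 of 10

5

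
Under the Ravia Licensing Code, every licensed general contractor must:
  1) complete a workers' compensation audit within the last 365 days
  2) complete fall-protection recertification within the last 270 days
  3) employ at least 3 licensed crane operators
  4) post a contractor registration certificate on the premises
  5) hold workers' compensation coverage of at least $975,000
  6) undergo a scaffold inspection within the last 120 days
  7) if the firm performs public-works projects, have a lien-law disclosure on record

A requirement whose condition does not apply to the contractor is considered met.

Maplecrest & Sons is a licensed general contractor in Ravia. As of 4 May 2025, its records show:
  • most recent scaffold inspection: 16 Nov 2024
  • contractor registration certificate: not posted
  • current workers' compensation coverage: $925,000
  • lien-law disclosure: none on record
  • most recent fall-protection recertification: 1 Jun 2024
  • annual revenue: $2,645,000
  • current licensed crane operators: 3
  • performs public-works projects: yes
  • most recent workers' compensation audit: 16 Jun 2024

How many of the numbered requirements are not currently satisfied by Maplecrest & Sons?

5

1. workers' compensation audit 322 days ago vs limit 365 → met
2. fall-protection recertification 337 days ago vs limit 270 → not met
3. licensed crane operators 3 ≥ 3 → met
4. contractor registration certificate absent → not met
5. workers' compensation coverage $925,000 < $975,000 → not met
6. scaffold inspection 169 days ago vs limit 120 → not met
7. condition 'performs public-works projects' holds; lien-law disclosure absent → not met
Not met: 5 of 7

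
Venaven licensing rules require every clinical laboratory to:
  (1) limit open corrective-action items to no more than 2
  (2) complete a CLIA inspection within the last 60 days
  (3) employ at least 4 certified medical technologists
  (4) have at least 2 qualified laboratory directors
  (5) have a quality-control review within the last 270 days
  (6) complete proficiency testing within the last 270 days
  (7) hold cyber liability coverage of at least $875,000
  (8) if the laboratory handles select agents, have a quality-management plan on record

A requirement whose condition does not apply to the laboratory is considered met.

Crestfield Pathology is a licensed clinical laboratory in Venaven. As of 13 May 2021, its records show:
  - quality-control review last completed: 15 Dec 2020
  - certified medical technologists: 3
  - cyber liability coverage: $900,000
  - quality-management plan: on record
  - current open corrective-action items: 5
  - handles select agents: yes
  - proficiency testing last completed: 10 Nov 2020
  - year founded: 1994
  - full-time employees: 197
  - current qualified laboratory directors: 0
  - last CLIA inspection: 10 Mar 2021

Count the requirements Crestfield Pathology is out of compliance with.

1. open corrective-action items 5 > 2 → not met
2. CLIA inspection 64 days ago vs limit 60 → not met
3. certified medical technologists 3 < 4 → not met
4. qualified laboratory directors 0 < 2 → not met
5. quality-control review 149 days ago vs limit 270 → met
6. proficiency testing 184 days ago vs limit 270 → met
7. cyber liability coverage $900,000 ≥ $875,000 → met
8. condition 'handles select agents' holds; quality-management plan present → met
Not met: 4 of 8

4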